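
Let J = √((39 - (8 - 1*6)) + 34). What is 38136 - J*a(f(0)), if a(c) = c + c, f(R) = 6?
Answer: 38136 - 12*√71 ≈ 38035.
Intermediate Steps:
a(c) = 2*c
J = √71 (J = √((39 - (8 - 6)) + 34) = √((39 - 1*2) + 34) = √((39 - 2) + 34) = √(37 + 34) = √71 ≈ 8.4261)
38136 - J*a(f(0)) = 38136 - √71*2*6 = 38136 - √71*12 = 38136 - 12*√71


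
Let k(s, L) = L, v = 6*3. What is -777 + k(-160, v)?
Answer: -759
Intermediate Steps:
v = 18
-777 + k(-160, v) = -777 + 18 = -759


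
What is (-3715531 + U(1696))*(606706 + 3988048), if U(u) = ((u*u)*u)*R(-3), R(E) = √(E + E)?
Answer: -17071950924374 + 22415054971142144*I*√6 ≈ -1.7072e+13 + 5.4905e+16*I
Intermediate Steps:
R(E) = √2*√E (R(E) = √(2*E) = √2*√E)
U(u) = I*√6*u³ (U(u) = ((u*u)*u)*(√2*√(-3)) = (u²*u)*(√2*(I*√3)) = u³*(I*√6) = I*√6*u³)
(-3715531 + U(1696))*(606706 + 3988048) = (-3715531 + I*√6*1696³)*(606706 + 3988048) = (-3715531 + I*√6*4878401536)*4594754 = (-3715531 + 4878401536*I*√6)*4594754 = -17071950924374 + 22415054971142144*I*√6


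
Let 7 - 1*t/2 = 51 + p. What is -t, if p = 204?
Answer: 496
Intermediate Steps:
t = -496 (t = 14 - 2*(51 + 204) = 14 - 2*255 = 14 - 510 = -496)
-t = -1*(-496) = 496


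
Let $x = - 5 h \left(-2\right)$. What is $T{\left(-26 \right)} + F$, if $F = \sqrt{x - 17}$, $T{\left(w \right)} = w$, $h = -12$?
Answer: $-26 + i \sqrt{137} \approx -26.0 + 11.705 i$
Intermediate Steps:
$x = -120$ ($x = \left(-5\right) \left(-12\right) \left(-2\right) = 60 \left(-2\right) = -120$)
$F = i \sqrt{137}$ ($F = \sqrt{-120 - 17} = \sqrt{-137} = i \sqrt{137} \approx 11.705 i$)
$T{\left(-26 \right)} + F = -26 + i \sqrt{137}$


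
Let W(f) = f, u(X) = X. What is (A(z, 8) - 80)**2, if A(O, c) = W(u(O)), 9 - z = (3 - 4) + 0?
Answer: 4900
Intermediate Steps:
z = 10 (z = 9 - ((3 - 4) + 0) = 9 - (-1 + 0) = 9 - 1*(-1) = 9 + 1 = 10)
A(O, c) = O
(A(z, 8) - 80)**2 = (10 - 80)**2 = (-70)**2 = 4900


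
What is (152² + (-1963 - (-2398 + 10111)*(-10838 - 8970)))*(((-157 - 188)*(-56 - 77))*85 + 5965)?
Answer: 596866789016550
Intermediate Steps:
(152² + (-1963 - (-2398 + 10111)*(-10838 - 8970)))*(((-157 - 188)*(-56 - 77))*85 + 5965) = (23104 + (-1963 - 7713*(-19808)))*(-345*(-133)*85 + 5965) = (23104 + (-1963 - 1*(-152779104)))*(45885*85 + 5965) = (23104 + (-1963 + 152779104))*(3900225 + 5965) = (23104 + 152777141)*3906190 = 152800245*3906190 = 596866789016550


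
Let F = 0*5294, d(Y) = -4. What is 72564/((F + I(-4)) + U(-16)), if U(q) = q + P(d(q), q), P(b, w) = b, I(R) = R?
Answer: -6047/2 ≈ -3023.5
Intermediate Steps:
F = 0
U(q) = -4 + q (U(q) = q - 4 = -4 + q)
72564/((F + I(-4)) + U(-16)) = 72564/((0 - 4) + (-4 - 16)) = 72564/(-4 - 20) = 72564/(-24) = 72564*(-1/24) = -6047/2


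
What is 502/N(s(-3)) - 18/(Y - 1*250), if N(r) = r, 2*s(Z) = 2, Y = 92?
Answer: 39667/79 ≈ 502.11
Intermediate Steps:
s(Z) = 1 (s(Z) = (1/2)*2 = 1)
502/N(s(-3)) - 18/(Y - 1*250) = 502/1 - 18/(92 - 1*250) = 502*1 - 18/(92 - 250) = 502 - 18/(-158) = 502 - 18*(-1/158) = 502 + 9/79 = 39667/79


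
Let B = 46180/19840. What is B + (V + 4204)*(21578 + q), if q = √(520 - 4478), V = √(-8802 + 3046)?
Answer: 2309/992 + 2*(2102 + I*√1439)*(21578 + I*√3958) ≈ 9.0709e+7 + 1.9016e+6*I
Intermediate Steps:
V = 2*I*√1439 (V = √(-5756) = 2*I*√1439 ≈ 75.868*I)
q = I*√3958 (q = √(-3958) = I*√3958 ≈ 62.913*I)
B = 2309/992 (B = 46180*(1/19840) = 2309/992 ≈ 2.3276)
B + (V + 4204)*(21578 + q) = 2309/992 + (2*I*√1439 + 4204)*(21578 + I*√3958) = 2309/992 + (4204 + 2*I*√1439)*(21578 + I*√3958)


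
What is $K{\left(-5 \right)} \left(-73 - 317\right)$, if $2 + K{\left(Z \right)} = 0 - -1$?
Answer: $390$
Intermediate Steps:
$K{\left(Z \right)} = -1$ ($K{\left(Z \right)} = -2 + \left(0 - -1\right) = -2 + \left(0 + 1\right) = -2 + 1 = -1$)
$K{\left(-5 \right)} \left(-73 - 317\right) = - (-73 - 317) = \left(-1\right) \left(-390\right) = 390$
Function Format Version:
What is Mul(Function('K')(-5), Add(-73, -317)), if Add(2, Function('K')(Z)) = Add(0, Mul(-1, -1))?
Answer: 390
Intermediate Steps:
Function('K')(Z) = -1 (Function('K')(Z) = Add(-2, Add(0, Mul(-1, -1))) = Add(-2, Add(0, 1)) = Add(-2, 1) = -1)
Mul(Function('K')(-5), Add(-73, -317)) = Mul(-1, Add(-73, -317)) = Mul(-1, -390) = 390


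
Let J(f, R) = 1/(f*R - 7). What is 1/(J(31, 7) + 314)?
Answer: 210/65941 ≈ 0.0031847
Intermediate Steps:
J(f, R) = 1/(-7 + R*f) (J(f, R) = 1/(R*f - 7) = 1/(-7 + R*f))
1/(J(31, 7) + 314) = 1/(1/(-7 + 7*31) + 314) = 1/(1/(-7 + 217) + 314) = 1/(1/210 + 314) = 1/(65941/210) = 210/65941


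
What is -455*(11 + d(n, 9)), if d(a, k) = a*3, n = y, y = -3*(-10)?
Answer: -45955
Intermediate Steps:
y = 30
n = 30
d(a, k) = 3*a
-455*(11 + d(n, 9)) = -455*(11 + 3*30) = -455*(11 + 90) = -455*101 = -45955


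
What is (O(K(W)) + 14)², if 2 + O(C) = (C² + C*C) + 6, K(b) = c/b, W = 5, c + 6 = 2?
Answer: 232324/625 ≈ 371.72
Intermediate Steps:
c = -4 (c = -6 + 2 = -4)
K(b) = -4/b
O(C) = 4 + 2*C² (O(C) = -2 + ((C² + C*C) + 6) = -2 + ((C² + C²) + 6) = -2 + (2*C² + 6) = -2 + (6 + 2*C²) = 4 + 2*C²)
(O(K(W)) + 14)² = ((4 + 2*(-4/5)²) + 14)² = ((4 + 2*(-4*⅕)²) + 14)² = ((4 + 2*(-⅘)²) + 14)² = ((4 + 2*(16/25)) + 14)² = ((4 + 32/25) + 14)² = (132/25 + 14)² = (482/25)² = 232324/625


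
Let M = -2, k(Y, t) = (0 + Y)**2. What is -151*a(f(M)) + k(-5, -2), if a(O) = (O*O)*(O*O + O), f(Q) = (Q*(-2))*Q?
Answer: -541159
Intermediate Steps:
k(Y, t) = Y**2
f(Q) = -2*Q**2 (f(Q) = (-2*Q)*Q = -2*Q**2)
a(O) = O**2*(O + O**2) (a(O) = O**2*(O**2 + O) = O**2*(O + O**2))
-151*a(f(M)) + k(-5, -2) = -151*(-2*(-2)**2)**3*(1 - 2*(-2)**2) + (-5)**2 = -151*(-2*4)**3*(1 - 2*4) + 25 = -151*(-8)**3*(1 - 8) + 25 = -(-77312)*(-7) + 25 = -151*3584 + 25 = -541184 + 25 = -541159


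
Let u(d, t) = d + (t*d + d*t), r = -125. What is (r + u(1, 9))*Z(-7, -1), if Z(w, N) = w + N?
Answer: 848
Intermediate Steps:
Z(w, N) = N + w
u(d, t) = d + 2*d*t (u(d, t) = d + (d*t + d*t) = d + 2*d*t)
(r + u(1, 9))*Z(-7, -1) = (-125 + 1*(1 + 2*9))*(-1 - 7) = (-125 + 1*(1 + 18))*(-8) = (-125 + 1*19)*(-8) = (-125 + 19)*(-8) = -106*(-8) = 848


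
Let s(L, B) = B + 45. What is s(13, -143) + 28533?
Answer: 28435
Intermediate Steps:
s(L, B) = 45 + B
s(13, -143) + 28533 = (45 - 143) + 28533 = -98 + 28533 = 28435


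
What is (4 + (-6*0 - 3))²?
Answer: 1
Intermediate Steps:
(4 + (-6*0 - 3))² = (4 + (0 - 3))² = (4 - 3)² = 1² = 1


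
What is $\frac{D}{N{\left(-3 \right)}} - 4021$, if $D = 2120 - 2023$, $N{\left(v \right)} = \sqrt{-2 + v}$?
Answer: $-4021 - \frac{97 i \sqrt{5}}{5} \approx -4021.0 - 43.38 i$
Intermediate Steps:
$D = 97$ ($D = 2120 - 2023 = 97$)
$\frac{D}{N{\left(-3 \right)}} - 4021 = \frac{97}{\sqrt{-2 - 3}} - 4021 = \frac{97}{\sqrt{-5}} - 4021 = \frac{97}{i \sqrt{5}} - 4021 = 97 \left(- \frac{i \sqrt{5}}{5}\right) - 4021 = - \frac{97 i \sqrt{5}}{5} - 4021 = -4021 - \frac{97 i \sqrt{5}}{5}$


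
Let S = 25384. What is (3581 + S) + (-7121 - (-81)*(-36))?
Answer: 18928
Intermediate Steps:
(3581 + S) + (-7121 - (-81)*(-36)) = (3581 + 25384) + (-7121 - (-81)*(-36)) = 28965 + (-7121 - 1*2916) = 28965 + (-7121 - 2916) = 28965 - 10037 = 18928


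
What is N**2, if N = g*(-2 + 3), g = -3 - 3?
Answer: 36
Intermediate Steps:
g = -6
N = -6 (N = -6*(-2 + 3) = -6*1 = -6)
N**2 = (-6)**2 = 36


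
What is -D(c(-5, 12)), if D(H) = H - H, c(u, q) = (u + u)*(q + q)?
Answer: 0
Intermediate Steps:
c(u, q) = 4*q*u (c(u, q) = (2*u)*(2*q) = 4*q*u)
D(H) = 0
-D(c(-5, 12)) = -1*0 = 0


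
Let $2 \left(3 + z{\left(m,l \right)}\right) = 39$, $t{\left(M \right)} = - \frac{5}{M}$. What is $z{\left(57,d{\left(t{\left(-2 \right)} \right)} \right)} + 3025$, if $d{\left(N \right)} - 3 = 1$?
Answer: $\frac{6083}{2} \approx 3041.5$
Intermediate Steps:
$d{\left(N \right)} = 4$ ($d{\left(N \right)} = 3 + 1 = 4$)
$z{\left(m,l \right)} = \frac{33}{2}$ ($z{\left(m,l \right)} = -3 + \frac{1}{2} \cdot 39 = -3 + \frac{39}{2} = \frac{33}{2}$)
$z{\left(57,d{\left(t{\left(-2 \right)} \right)} \right)} + 3025 = \frac{33}{2} + 3025 = \frac{6083}{2}$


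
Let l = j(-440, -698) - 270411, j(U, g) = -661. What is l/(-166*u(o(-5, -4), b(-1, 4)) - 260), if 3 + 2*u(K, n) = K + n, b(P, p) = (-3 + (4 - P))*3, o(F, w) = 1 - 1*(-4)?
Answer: 67768/231 ≈ 293.37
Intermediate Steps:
o(F, w) = 5 (o(F, w) = 1 + 4 = 5)
b(P, p) = 3 - 3*P (b(P, p) = (1 - P)*3 = 3 - 3*P)
u(K, n) = -3/2 + K/2 + n/2 (u(K, n) = -3/2 + (K + n)/2 = -3/2 + (K/2 + n/2) = -3/2 + K/2 + n/2)
l = -271072 (l = -661 - 270411 = -271072)
l/(-166*u(o(-5, -4), b(-1, 4)) - 260) = -271072/(-166*(-3/2 + (½)*5 + (3 - 3*(-1))/2) - 260) = -271072/(-166*(-3/2 + 5/2 + (3 + 3)/2) - 260) = -271072/(-166*(-3/2 + 5/2 + (½)*6) - 260) = -271072/(-166*(-3/2 + 5/2 + 3) - 260) = -271072/(-166*4 - 260) = -271072/(-664 - 260) = -271072/(-924) = -271072*(-1/924) = 67768/231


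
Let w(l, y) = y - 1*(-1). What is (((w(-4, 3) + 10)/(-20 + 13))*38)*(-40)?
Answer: 3040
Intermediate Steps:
w(l, y) = 1 + y (w(l, y) = y + 1 = 1 + y)
(((w(-4, 3) + 10)/(-20 + 13))*38)*(-40) = ((((1 + 3) + 10)/(-20 + 13))*38)*(-40) = (((4 + 10)/(-7))*38)*(-40) = ((14*(-⅐))*38)*(-40) = -2*38*(-40) = -76*(-40) = 3040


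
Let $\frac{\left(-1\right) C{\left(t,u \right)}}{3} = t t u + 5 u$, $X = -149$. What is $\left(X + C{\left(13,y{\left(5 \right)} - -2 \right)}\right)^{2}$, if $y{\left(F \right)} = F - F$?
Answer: $1423249$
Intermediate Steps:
$y{\left(F \right)} = 0$
$C{\left(t,u \right)} = - 15 u - 3 u t^{2}$ ($C{\left(t,u \right)} = - 3 \left(t t u + 5 u\right) = - 3 \left(t^{2} u + 5 u\right) = - 3 \left(u t^{2} + 5 u\right) = - 3 \left(5 u + u t^{2}\right) = - 15 u - 3 u t^{2}$)
$\left(X + C{\left(13,y{\left(5 \right)} - -2 \right)}\right)^{2} = \left(-149 - 3 \left(0 - -2\right) \left(5 + 13^{2}\right)\right)^{2} = \left(-149 - 3 \left(0 + 2\right) \left(5 + 169\right)\right)^{2} = \left(-149 - 6 \cdot 174\right)^{2} = \left(-149 - 1044\right)^{2} = \left(-1193\right)^{2} = 1423249$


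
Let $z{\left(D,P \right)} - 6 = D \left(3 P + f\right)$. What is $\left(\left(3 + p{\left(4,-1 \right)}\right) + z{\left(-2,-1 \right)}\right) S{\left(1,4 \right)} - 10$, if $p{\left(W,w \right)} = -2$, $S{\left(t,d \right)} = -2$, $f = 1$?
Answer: $-32$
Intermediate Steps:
$z{\left(D,P \right)} = 6 + D \left(1 + 3 P\right)$ ($z{\left(D,P \right)} = 6 + D \left(3 P + 1\right) = 6 + D \left(1 + 3 P\right)$)
$\left(\left(3 + p{\left(4,-1 \right)}\right) + z{\left(-2,-1 \right)}\right) S{\left(1,4 \right)} - 10 = \left(\left(3 - 2\right) + \left(6 - 2 + 3 \left(-2\right) \left(-1\right)\right)\right) \left(-2\right) - 10 = \left(1 + \left(6 - 2 + 6\right)\right) \left(-2\right) - 10 = \left(1 + 10\right) \left(-2\right) - 10 = 11 \left(-2\right) - 10 = -22 - 10 = -32$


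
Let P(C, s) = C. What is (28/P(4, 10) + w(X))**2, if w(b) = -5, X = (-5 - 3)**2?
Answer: 4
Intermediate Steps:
X = 64 (X = (-8)**2 = 64)
(28/P(4, 10) + w(X))**2 = (28/4 - 5)**2 = (28*(1/4) - 5)**2 = (7 - 5)**2 = 2**2 = 4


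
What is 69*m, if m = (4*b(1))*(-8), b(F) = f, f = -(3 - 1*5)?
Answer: -4416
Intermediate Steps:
f = 2 (f = -(3 - 5) = -1*(-2) = 2)
b(F) = 2
m = -64 (m = (4*2)*(-8) = 8*(-8) = -64)
69*m = 69*(-64) = -4416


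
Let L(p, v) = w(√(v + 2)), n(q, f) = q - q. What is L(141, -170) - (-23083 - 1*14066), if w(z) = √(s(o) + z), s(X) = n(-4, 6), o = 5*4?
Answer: 37149 + 2^(¾)*21^(¼)*√I ≈ 37152.0 + 2.5457*I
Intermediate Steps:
o = 20
n(q, f) = 0
s(X) = 0
w(z) = √z (w(z) = √(0 + z) = √z)
L(p, v) = (2 + v)^(¼) (L(p, v) = √(√(v + 2)) = √(√(2 + v)) = (2 + v)^(¼))
L(141, -170) - (-23083 - 1*14066) = (2 - 170)^(¼) - (-23083 - 1*14066) = (-168)^(¼) - (-23083 - 14066) = (-168)^(¼) - 1*(-37149) = (-168)^(¼) + 37149 = 37149 + (-168)^(¼)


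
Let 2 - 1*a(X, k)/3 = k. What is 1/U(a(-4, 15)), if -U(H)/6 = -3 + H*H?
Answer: -1/9108 ≈ -0.00010979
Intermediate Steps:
a(X, k) = 6 - 3*k
U(H) = 18 - 6*H² (U(H) = -6*(-3 + H*H) = -6*(-3 + H²) = 18 - 6*H²)
1/U(a(-4, 15)) = 1/(18 - 6*(6 - 3*15)²) = 1/(18 - 6*(6 - 45)²) = 1/(18 - 6*(-39)²) = 1/(18 - 6*1521) = 1/(18 - 9126) = 1/(-9108) = -1/9108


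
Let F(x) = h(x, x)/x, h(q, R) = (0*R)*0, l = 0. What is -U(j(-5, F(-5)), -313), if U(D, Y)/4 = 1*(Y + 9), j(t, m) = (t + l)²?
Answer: 1216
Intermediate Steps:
h(q, R) = 0 (h(q, R) = 0*0 = 0)
F(x) = 0 (F(x) = 0/x = 0)
j(t, m) = t² (j(t, m) = (t + 0)² = t²)
U(D, Y) = 36 + 4*Y (U(D, Y) = 4*(1*(Y + 9)) = 4*(1*(9 + Y)) = 4*(9 + Y) = 36 + 4*Y)
-U(j(-5, F(-5)), -313) = -(36 + 4*(-313)) = -(36 - 1252) = -1*(-1216) = 1216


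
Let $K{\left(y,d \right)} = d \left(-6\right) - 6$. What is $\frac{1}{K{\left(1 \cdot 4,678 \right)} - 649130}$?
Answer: $- \frac{1}{653204} \approx -1.5309 \cdot 10^{-6}$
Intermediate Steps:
$K{\left(y,d \right)} = -6 - 6 d$ ($K{\left(y,d \right)} = - 6 d - 6 = -6 - 6 d$)
$\frac{1}{K{\left(1 \cdot 4,678 \right)} - 649130} = \frac{1}{\left(-6 - 4068\right) - 649130} = \frac{1}{-4074 - 649130} = \frac{1}{-653204} = - \frac{1}{653204}$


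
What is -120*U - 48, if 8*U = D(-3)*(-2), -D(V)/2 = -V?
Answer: -228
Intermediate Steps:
D(V) = 2*V (D(V) = -(-2)*V = 2*V)
U = 3/2 (U = ((2*(-3))*(-2))/8 = (-6*(-2))/8 = (⅛)*12 = 3/2 ≈ 1.5000)
-120*U - 48 = -120*3/2 - 48 = -180 - 48 = -228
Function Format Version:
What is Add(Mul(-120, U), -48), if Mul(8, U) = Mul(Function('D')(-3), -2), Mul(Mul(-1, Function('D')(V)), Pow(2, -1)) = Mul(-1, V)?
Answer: -228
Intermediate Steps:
Function('D')(V) = Mul(2, V) (Function('D')(V) = Mul(-2, Mul(-1, V)) = Mul(2, V))
U = Rational(3, 2) (U = Mul(Rational(1, 8), Mul(Mul(2, -3), -2)) = Mul(Rational(1, 8), Mul(-6, -2)) = Mul(Rational(1, 8), 12) = Rational(3, 2) ≈ 1.5000)
Add(Mul(-120, U), -48) = Add(Mul(-120, Rational(3, 2)), -48) = Add(-180, -48) = -228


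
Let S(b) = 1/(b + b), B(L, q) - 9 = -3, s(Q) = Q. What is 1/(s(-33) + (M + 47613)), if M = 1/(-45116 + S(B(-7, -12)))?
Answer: 541391/25759383768 ≈ 2.1017e-5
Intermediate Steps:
B(L, q) = 6 (B(L, q) = 9 - 3 = 6)
S(b) = 1/(2*b)
M = -12/541391 (M = 1/(-45116 + (1/2)/6) = 1/(-45116 + (1/2)*(1/6)) = 1/(-45116 + 1/12) = 1/(-541391/12) = -12/541391 ≈ -2.2165e-5)
1/(s(-33) + (M + 47613)) = 1/(-33 + (-12/541391 + 47613)) = 1/(-33 + 25777249671/541391) = 1/(25759383768/541391) = 541391/25759383768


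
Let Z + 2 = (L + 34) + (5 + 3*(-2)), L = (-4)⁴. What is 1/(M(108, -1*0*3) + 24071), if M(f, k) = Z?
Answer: 1/24358 ≈ 4.1054e-5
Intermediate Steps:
L = 256
Z = 287 (Z = -2 + ((256 + 34) + (5 + 3*(-2))) = -2 + (290 + (5 - 6)) = -2 + (290 - 1) = -2 + 289 = 287)
M(f, k) = 287
1/(M(108, -1*0*3) + 24071) = 1/(287 + 24071) = 1/24358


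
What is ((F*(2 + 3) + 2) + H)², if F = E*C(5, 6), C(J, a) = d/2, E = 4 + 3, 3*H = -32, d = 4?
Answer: 33856/9 ≈ 3761.8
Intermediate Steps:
H = -32/3 (H = (⅓)*(-32) = -32/3 ≈ -10.667)
E = 7
C(J, a) = 2 (C(J, a) = 4/2 = 4*(½) = 2)
F = 14 (F = 7*2 = 14)
((F*(2 + 3) + 2) + H)² = ((14*(2 + 3) + 2) - 32/3)² = ((14*5 + 2) - 32/3)² = ((70 + 2) - 32/3)² = (72 - 32/3)² = (184/3)² = 33856/9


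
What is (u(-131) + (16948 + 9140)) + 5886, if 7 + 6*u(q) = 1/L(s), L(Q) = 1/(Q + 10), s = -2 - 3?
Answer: 95921/3 ≈ 31974.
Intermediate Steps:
s = -5
L(Q) = 1/(10 + Q)
u(q) = -⅓ (u(q) = -7/6 + 1/(6*(1/(10 - 5))) = -7/6 + 1/(6*(1/5)) = -7/6 + 1/(6*(⅕)) = -7/6 + (⅙)*5 = -7/6 + ⅚ = -⅓)
(u(-131) + (16948 + 9140)) + 5886 = (-⅓ + (16948 + 9140)) + 5886 = (-⅓ + 26088) + 5886 = 78263/3 + 5886 = 95921/3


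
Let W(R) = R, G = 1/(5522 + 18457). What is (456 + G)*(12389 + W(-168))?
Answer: 133629607925/23979 ≈ 5.5728e+6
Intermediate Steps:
G = 1/23979 ≈ 4.1703e-5
(456 + G)*(12389 + W(-168)) = (456 + 1/23979)*(12389 - 168) = (10934425/23979)*12221 = 133629607925/23979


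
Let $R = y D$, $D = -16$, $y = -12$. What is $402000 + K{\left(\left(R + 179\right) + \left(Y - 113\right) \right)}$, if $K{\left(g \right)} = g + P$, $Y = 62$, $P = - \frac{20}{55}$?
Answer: $\frac{4425516}{11} \approx 4.0232 \cdot 10^{5}$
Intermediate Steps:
$P = - \frac{4}{11}$ ($P = \left(-20\right) \frac{1}{55} = - \frac{4}{11} \approx -0.36364$)
$R = 192$ ($R = \left(-12\right) \left(-16\right) = 192$)
$K{\left(g \right)} = - \frac{4}{11} + g$ ($K{\left(g \right)} = g - \frac{4}{11} = - \frac{4}{11} + g$)
$402000 + K{\left(\left(R + 179\right) + \left(Y - 113\right) \right)} = 402000 + \left(- \frac{4}{11} + \left(\left(192 + 179\right) + \left(62 - 113\right)\right)\right) = 402000 + \left(- \frac{4}{11} + \left(371 + \left(62 - 113\right)\right)\right) = 402000 + \left(- \frac{4}{11} + \left(371 - 51\right)\right) = 402000 + \left(- \frac{4}{11} + 320\right) = 402000 + \frac{3516}{11} = \frac{4425516}{11}$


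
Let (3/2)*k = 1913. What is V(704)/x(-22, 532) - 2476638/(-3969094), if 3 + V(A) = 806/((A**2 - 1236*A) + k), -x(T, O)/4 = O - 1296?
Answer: 1057707992653347/1697770258034264 ≈ 0.62300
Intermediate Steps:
k = 3826/3 (k = (2/3)*1913 = 3826/3 ≈ 1275.3)
x(T, O) = 5184 - 4*O (x(T, O) = -4*(O - 1296) = -4*(-1296 + O) = 5184 - 4*O)
V(A) = -3 + 806/(3826/3 + A**2 - 1236*A) (V(A) = -3 + 806/((A**2 - 1236*A) + 3826/3) = -3 + 806/(3826/3 + A**2 - 1236*A))
V(704)/x(-22, 532) - 2476638/(-3969094) = (3*(-3020 - 3*704**2 + 3708*704)/(3826 - 3708*704 + 3*704**2))/(5184 - 4*532) - 2476638/(-3969094) = (3*(-3020 - 3*495616 + 2610432)/(3826 - 2610432 + 3*495616))/(5184 - 2128) - 2476638*(-1/3969094) = (3*(-3020 - 1486848 + 2610432)/(3826 - 2610432 + 1486848))/3056 + 1238319/1984547 = (3*1120564/(-1119758))*(1/3056) + 1238319/1984547 = (3*(-1/1119758)*1120564)*(1/3056) + 1238319/1984547 = -1680846/559879*1/3056 + 1238319/1984547 = -840423/855495112 + 1238319/1984547 = 1057707992653347/1697770258034264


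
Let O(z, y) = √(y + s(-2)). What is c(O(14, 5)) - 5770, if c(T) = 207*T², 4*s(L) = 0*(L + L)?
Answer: -4735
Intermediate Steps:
s(L) = 0 (s(L) = (0*(L + L))/4 = (0*(2*L))/4 = (¼)*0 = 0)
O(z, y) = √y (O(z, y) = √(y + 0) = √y)
c(O(14, 5)) - 5770 = 207*(√5)² - 5770 = 207*5 - 5770 = 1035 - 5770 = -4735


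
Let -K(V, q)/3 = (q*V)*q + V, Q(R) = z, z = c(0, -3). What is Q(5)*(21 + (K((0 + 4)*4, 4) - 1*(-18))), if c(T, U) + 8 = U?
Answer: 8547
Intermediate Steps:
c(T, U) = -8 + U
z = -11 (z = -8 - 3 = -11)
Q(R) = -11
K(V, q) = -3*V - 3*V*q² (K(V, q) = -3*((q*V)*q + V) = -3*((V*q)*q + V) = -3*(V*q² + V) = -3*(V + V*q²) = -3*V - 3*V*q²)
Q(5)*(21 + (K((0 + 4)*4, 4) - 1*(-18))) = -11*(21 + (-3*(0 + 4)*4*(1 + 4²) - 1*(-18))) = -11*(21 + (-3*4*4*(1 + 16) + 18)) = -11*(21 + (-3*16*17 + 18)) = -11*(21 + (-816 + 18)) = -11*(21 - 798) = -11*(-777) = 8547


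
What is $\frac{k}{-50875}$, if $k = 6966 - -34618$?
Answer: $- \frac{41584}{50875} \approx -0.81738$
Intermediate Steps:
$k = 41584$ ($k = 6966 + 34618 = 41584$)
$\frac{k}{-50875} = \frac{41584}{-50875} = 41584 \left(- \frac{1}{50875}\right) = - \frac{41584}{50875}$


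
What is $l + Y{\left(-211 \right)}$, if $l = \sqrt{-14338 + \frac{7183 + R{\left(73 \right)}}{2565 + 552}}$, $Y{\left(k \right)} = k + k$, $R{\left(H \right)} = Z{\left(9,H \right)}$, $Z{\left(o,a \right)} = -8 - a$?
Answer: $-422 + \frac{2 i \sqrt{34820352987}}{3117} \approx -422.0 + 119.73 i$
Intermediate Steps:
$R{\left(H \right)} = -8 - H$
$Y{\left(k \right)} = 2 k$
$l = \frac{2 i \sqrt{34820352987}}{3117}$ ($l = \sqrt{-14338 + \frac{7183 - 81}{2565 + 552}} = \sqrt{-14338 + \frac{7183 - 81}{3117}} = \sqrt{-14338 + \left(7183 - 81\right) \frac{1}{3117}} = \sqrt{-14338 + 7102 \cdot \frac{1}{3117}} = \sqrt{-14338 + \frac{7102}{3117}} = \sqrt{- \frac{44684444}{3117}} = \frac{2 i \sqrt{34820352987}}{3117} \approx 119.73 i$)
$l + Y{\left(-211 \right)} = \frac{2 i \sqrt{34820352987}}{3117} + 2 \left(-211\right) = \frac{2 i \sqrt{34820352987}}{3117} - 422 = -422 + \frac{2 i \sqrt{34820352987}}{3117}$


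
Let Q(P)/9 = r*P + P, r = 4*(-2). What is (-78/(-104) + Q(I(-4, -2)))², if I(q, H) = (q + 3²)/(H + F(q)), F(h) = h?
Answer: 45369/16 ≈ 2835.6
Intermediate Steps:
I(q, H) = (9 + q)/(H + q) (I(q, H) = (q + 3²)/(H + q) = (q + 9)/(H + q) = (9 + q)/(H + q))
r = -8
Q(P) = -63*P (Q(P) = 9*(-8*P + P) = 9*(-7*P) = -63*P)
(-78/(-104) + Q(I(-4, -2)))² = (-78/(-104) - 63*(9 - 4)/(-2 - 4))² = (-78*(-1/104) - 63*5/(-6))² = (¾ - (-21)*5/2)² = (¾ - 63*(-⅚))² = (¾ + 105/2)² = (213/4)² = 45369/16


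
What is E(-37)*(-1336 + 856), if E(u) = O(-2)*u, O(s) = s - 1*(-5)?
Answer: 53280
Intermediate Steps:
O(s) = 5 + s (O(s) = s + 5 = 5 + s)
E(u) = 3*u (E(u) = (5 - 2)*u = 3*u)
E(-37)*(-1336 + 856) = (3*(-37))*(-1336 + 856) = -111*(-480) = 53280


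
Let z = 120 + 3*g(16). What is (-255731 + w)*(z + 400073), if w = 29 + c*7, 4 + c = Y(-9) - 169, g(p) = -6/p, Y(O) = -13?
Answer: -205701825285/2 ≈ -1.0285e+11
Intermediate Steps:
z = 951/8 (z = 120 + 3*(-6/16) = 120 + 3*(-6*1/16) = 120 + 3*(-3/8) = 120 - 9/8 = 951/8 ≈ 118.88)
c = -186 (c = -4 + (-13 - 169) = -4 - 182 = -186)
w = -1273 (w = 29 - 186*7 = 29 - 1302 = -1273)
(-255731 + w)*(z + 400073) = (-255731 - 1273)*(951/8 + 400073) = -257004*3201535/8 = -205701825285/2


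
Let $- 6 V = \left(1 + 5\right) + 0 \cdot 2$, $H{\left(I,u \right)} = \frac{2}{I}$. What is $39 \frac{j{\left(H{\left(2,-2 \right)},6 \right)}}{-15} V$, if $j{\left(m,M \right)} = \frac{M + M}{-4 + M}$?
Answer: $\frac{78}{5} \approx 15.6$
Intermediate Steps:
$j{\left(m,M \right)} = \frac{2 M}{-4 + M}$
$V = -1$ ($V = - \frac{\left(1 + 5\right) + 0 \cdot 2}{6} = - \frac{6 + 0}{6} = \left(- \frac{1}{6}\right) 6 = -1$)
$39 \frac{j{\left(H{\left(2,-2 \right)},6 \right)}}{-15} V = 39 \frac{2 \cdot 6 \frac{1}{-4 + 6}}{-15} \left(-1\right) = 39 \cdot 2 \cdot 6 \cdot \frac{1}{2} \left(- \frac{1}{15}\right) \left(-1\right) = 39 \cdot 6 \left(- \frac{1}{15}\right) \left(-1\right) = 39 \left(- \frac{2}{5}\right) \left(-1\right) = \left(- \frac{78}{5}\right) \left(-1\right) = \frac{78}{5}$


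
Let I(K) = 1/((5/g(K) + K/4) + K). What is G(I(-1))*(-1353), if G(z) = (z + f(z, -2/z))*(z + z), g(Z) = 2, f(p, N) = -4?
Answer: 173184/25 ≈ 6927.4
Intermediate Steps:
I(K) = 1/(5/2 + 5*K/4) (I(K) = 1/((5/2 + K/4) + K) = 1/(5/2 + 5*K/4))
G(z) = 2*z*(-4 + z) (G(z) = (z - 4)*(z + z) = (-4 + z)*(2*z) = 2*z*(-4 + z))
G(I(-1))*(-1353) = (2*(4/(5*(2 - 1)))*(-4 + 4/(5*(2 - 1))))*(-1353) = (2*((⅘)/1)*(-4 + (⅘)/1))*(-1353) = (2*((⅘)*1)*(-4 + (⅘)*1))*(-1353) = (2*(⅘)*(-4 + ⅘))*(-1353) = (2*(⅘)*(-16/5))*(-1353) = -128/25*(-1353) = 173184/25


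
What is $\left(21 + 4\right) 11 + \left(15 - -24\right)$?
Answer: $314$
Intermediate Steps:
$\left(21 + 4\right) 11 + \left(15 - -24\right) = 25 \cdot 11 + \left(15 + 24\right) = 275 + 39 = 314$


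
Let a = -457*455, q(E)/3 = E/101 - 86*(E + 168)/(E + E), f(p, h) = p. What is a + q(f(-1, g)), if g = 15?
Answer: -18825595/101 ≈ -1.8639e+5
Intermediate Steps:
q(E) = 3*E/101 - 129*(168 + E)/E (q(E) = 3*(E/101 - 86*(E + 168)/(E + E)) = 3*(E*(1/101) - 86*(168 + E)/(2*E)) = 3*(E/101 - 86*(168 + E)/(2*E)) = 3*(E/101 - 43*(168 + E)/E) = 3*E/101 - 129*(168 + E)/E)
a = -207935
a + q(f(-1, g)) = -207935 + (-129 - 21672/(-1) + (3/101)*(-1)) = -207935 + (-129 - 21672*(-1) - 3/101) = -207935 + (-129 + 21672 - 3/101) = -207935 + 2175840/101 = -18825595/101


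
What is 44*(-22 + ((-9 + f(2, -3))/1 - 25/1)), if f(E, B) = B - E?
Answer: -2684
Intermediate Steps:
44*(-22 + ((-9 + f(2, -3))/1 - 25/1)) = 44*(-22 + ((-9 + (-3 - 1*2))/1 - 25/1)) = 44*(-22 + ((-9 + (-3 - 2))*1 - 25*1)) = 44*(-22 + ((-9 - 5)*1 - 25)) = 44*(-22 + (-14*1 - 25)) = 44*(-22 + (-14 - 25)) = 44*(-22 - 39) = 44*(-61) = -2684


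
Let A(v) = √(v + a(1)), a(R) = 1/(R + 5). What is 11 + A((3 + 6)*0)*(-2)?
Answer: 11 - √6/3 ≈ 10.184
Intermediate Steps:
a(R) = 1/(5 + R)
A(v) = √(⅙ + v) (A(v) = √(v + 1/(5 + 1)) = √(v + 1/6) = √(v + ⅙) = √(⅙ + v))
11 + A((3 + 6)*0)*(-2) = 11 + (√(6 + 36*((3 + 6)*0))/6)*(-2) = 11 + (√(6 + 36*(9*0))/6)*(-2) = 11 + (√(6 + 36*0)/6)*(-2) = 11 + (√(6 + 0)/6)*(-2) = 11 + (√6/6)*(-2) = 11 - √6/3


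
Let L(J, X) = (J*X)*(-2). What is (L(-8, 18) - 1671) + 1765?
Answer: 382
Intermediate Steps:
L(J, X) = -2*J*X
(L(-8, 18) - 1671) + 1765 = (-2*(-8)*18 - 1671) + 1765 = (288 - 1671) + 1765 = -1383 + 1765 = 382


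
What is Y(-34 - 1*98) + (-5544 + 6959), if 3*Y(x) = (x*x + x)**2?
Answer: 99672503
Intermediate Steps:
Y(x) = (x + x**2)**2/3 (Y(x) = (x*x + x)**2/3 = (x**2 + x)**2/3 = (x + x**2)**2/3)
Y(-34 - 1*98) + (-5544 + 6959) = (-34 - 1*98)**2*(1 + (-34 - 1*98))**2/3 + (-5544 + 6959) = (-34 - 98)**2*(1 + (-34 - 98))**2/3 + 1415 = (1/3)*(-132)**2*(1 - 132)**2 + 1415 = (1/3)*17424*(-131)**2 + 1415 = (1/3)*17424*17161 + 1415 = 99671088 + 1415 = 99672503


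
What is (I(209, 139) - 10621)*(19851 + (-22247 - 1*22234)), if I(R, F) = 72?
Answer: 259821870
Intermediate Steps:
(I(209, 139) - 10621)*(19851 + (-22247 - 1*22234)) = (72 - 10621)*(19851 + (-22247 - 1*22234)) = -10549*(19851 + (-22247 - 22234)) = -10549*(19851 - 44481) = -10549*(-24630) = 259821870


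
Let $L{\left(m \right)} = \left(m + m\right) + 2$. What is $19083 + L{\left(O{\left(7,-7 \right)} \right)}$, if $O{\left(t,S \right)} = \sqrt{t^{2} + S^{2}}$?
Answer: $19085 + 14 \sqrt{2} \approx 19105.0$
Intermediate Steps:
$O{\left(t,S \right)} = \sqrt{S^{2} + t^{2}}$
$L{\left(m \right)} = 2 + 2 m$ ($L{\left(m \right)} = 2 m + 2 = 2 + 2 m$)
$19083 + L{\left(O{\left(7,-7 \right)} \right)} = 19083 + \left(2 + 2 \sqrt{\left(-7\right)^{2} + 7^{2}}\right) = 19083 + \left(2 + 2 \sqrt{49 + 49}\right) = 19083 + \left(2 + 2 \sqrt{98}\right) = 19083 + \left(2 + 2 \cdot 7 \sqrt{2}\right) = 19083 + \left(2 + 14 \sqrt{2}\right) = 19085 + 14 \sqrt{2}$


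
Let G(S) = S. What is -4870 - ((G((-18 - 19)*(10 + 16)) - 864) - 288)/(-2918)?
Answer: -7106387/1459 ≈ -4870.7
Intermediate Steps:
-4870 - ((G((-18 - 19)*(10 + 16)) - 864) - 288)/(-2918) = -4870 - (((-18 - 19)*(10 + 16) - 864) - 288)/(-2918) = -4870 - ((-37*26 - 864) - 288)*(-1)/2918 = -4870 - ((-962 - 864) - 288)*(-1)/2918 = -4870 - (-1826 - 288)*(-1)/2918 = -4870 - (-2114)*(-1)/2918 = -4870 - 1*1057/1459 = -4870 - 1057/1459 = -7106387/1459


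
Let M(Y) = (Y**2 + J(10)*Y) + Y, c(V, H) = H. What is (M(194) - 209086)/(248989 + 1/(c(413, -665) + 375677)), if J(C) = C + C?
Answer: -62768008512/93373862869 ≈ -0.67222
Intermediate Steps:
J(C) = 2*C
M(Y) = Y**2 + 21*Y (M(Y) = (Y**2 + (2*10)*Y) + Y = (Y**2 + 20*Y) + Y = Y**2 + 21*Y)
(M(194) - 209086)/(248989 + 1/(c(413, -665) + 375677)) = (194*(21 + 194) - 209086)/(248989 + 1/(-665 + 375677)) = (194*215 - 209086)/(248989 + 1/375012) = (41710 - 209086)/(248989 + 1/375012) = -167376/93373862869/375012 = -167376*375012/93373862869 = -62768008512/93373862869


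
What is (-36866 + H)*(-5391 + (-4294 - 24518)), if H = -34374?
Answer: 2436621720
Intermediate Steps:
(-36866 + H)*(-5391 + (-4294 - 24518)) = (-36866 - 34374)*(-5391 + (-4294 - 24518)) = -71240*(-5391 - 28812) = -71240*(-34203) = 2436621720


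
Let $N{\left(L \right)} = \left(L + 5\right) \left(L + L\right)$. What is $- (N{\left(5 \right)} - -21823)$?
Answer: $-21923$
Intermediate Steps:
$N{\left(L \right)} = 2 L \left(5 + L\right)$ ($N{\left(L \right)} = \left(5 + L\right) 2 L = 2 L \left(5 + L\right)$)
$- (N{\left(5 \right)} - -21823) = - (2 \cdot 5 \left(5 + 5\right) - -21823) = - (2 \cdot 5 \cdot 10 + 21823) = - (100 + 21823) = \left(-1\right) 21923 = -21923$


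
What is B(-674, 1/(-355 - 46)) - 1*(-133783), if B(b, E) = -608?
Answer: 133175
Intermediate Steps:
B(-674, 1/(-355 - 46)) - 1*(-133783) = -608 - 1*(-133783) = -608 + 133783 = 133175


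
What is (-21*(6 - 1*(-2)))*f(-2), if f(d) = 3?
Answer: -504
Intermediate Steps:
(-21*(6 - 1*(-2)))*f(-2) = -21*(6 - 1*(-2))*3 = -21*(6 + 2)*3 = -21*8*3 = -168*3 = -504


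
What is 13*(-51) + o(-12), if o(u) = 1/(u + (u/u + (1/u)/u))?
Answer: -1049673/1583 ≈ -663.09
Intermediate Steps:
o(u) = 1/(1 + u + u⁻²) (o(u) = 1/(u + (1 + 1/(u*u))) = 1/(u + (1 + u⁻²)) = 1/(1 + u + u⁻²))
13*(-51) + o(-12) = 13*(-51) + (-12)²/(1 + (-12)² + (-12)³) = -663 + 144/(1 + 144 - 1728) = -663 + 144/(-1583) = -663 + 144*(-1/1583) = -663 - 144/1583 = -1049673/1583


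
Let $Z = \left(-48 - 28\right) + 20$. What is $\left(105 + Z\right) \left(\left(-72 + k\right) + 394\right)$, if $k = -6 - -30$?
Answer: $16954$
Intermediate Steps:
$k = 24$ ($k = -6 + 30 = 24$)
$Z = -56$ ($Z = -76 + 20 = -56$)
$\left(105 + Z\right) \left(\left(-72 + k\right) + 394\right) = \left(105 - 56\right) \left(\left(-72 + 24\right) + 394\right) = 49 \left(-48 + 394\right) = 49 \cdot 346 = 16954$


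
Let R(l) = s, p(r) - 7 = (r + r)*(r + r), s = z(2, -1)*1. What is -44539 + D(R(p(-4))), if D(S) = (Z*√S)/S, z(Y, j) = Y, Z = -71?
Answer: -44539 - 71*√2/2 ≈ -44589.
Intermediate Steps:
s = 2 (s = 2*1 = 2)
p(r) = 7 + 4*r² (p(r) = 7 + (r + r)*(r + r) = 7 + (2*r)*(2*r) = 7 + 4*r²)
R(l) = 2
D(S) = -71/√S (D(S) = (-71*√S)/S = -71/√S)
-44539 + D(R(p(-4))) = -44539 - 71*√2/2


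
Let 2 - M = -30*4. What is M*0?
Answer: 0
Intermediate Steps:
M = 122 (M = 2 - (-30)*4 = 2 - 1*(-120) = 2 + 120 = 122)
M*0 = 122*0 = 0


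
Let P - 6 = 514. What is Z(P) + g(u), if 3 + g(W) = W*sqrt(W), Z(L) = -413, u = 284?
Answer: -416 + 568*sqrt(71) ≈ 4370.1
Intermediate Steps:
P = 520 (P = 6 + 514 = 520)
g(W) = -3 + W**(3/2) (g(W) = -3 + W*sqrt(W) = -3 + W**(3/2))
Z(P) + g(u) = -413 + (-3 + 284**(3/2)) = -413 + (-3 + 568*sqrt(71)) = -416 + 568*sqrt(71)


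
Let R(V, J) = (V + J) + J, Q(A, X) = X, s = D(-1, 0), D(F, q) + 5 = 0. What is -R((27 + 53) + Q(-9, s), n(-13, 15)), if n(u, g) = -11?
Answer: -53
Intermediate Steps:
D(F, q) = -5 (D(F, q) = -5 + 0 = -5)
s = -5
R(V, J) = V + 2*J (R(V, J) = (J + V) + J = V + 2*J)
-R((27 + 53) + Q(-9, s), n(-13, 15)) = -(((27 + 53) - 5) + 2*(-11)) = -((80 - 5) - 22) = -(75 - 22) = -1*53 = -53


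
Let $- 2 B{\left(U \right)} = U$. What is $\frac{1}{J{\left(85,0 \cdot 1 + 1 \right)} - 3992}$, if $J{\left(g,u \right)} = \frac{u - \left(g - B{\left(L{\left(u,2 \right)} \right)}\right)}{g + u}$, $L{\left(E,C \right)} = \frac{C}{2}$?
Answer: $- \frac{172}{686793} \approx -0.00025044$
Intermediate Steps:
$L{\left(E,C \right)} = \frac{C}{2}$ ($L{\left(E,C \right)} = C \frac{1}{2} = \frac{C}{2}$)
$B{\left(U \right)} = - \frac{U}{2}$
$J{\left(g,u \right)} = \frac{- \frac{1}{2} + u - g}{g + u}$ ($J{\left(g,u \right)} = \frac{u - \left(g + \frac{1}{2} \cdot \frac{1}{2} \cdot 2\right)}{g + u} = \frac{u - \left(\frac{1}{2} + g\right)}{g + u} = \frac{- \frac{1}{2} + u - g}{g + u}$)
$\frac{1}{J{\left(85,0 \cdot 1 + 1 \right)} - 3992} = \frac{1}{\frac{- \frac{1}{2} + \left(0 \cdot 1 + 1\right) - 85}{85 + \left(0 \cdot 1 + 1\right)} - 3992} = \frac{1}{\frac{- \frac{1}{2} + \left(0 + 1\right) - 85}{85 + \left(0 + 1\right)} - 3992} = \frac{1}{\frac{- \frac{1}{2} + 1 - 85}{85 + 1} - 3992} = \frac{1}{\frac{1}{86} \left(- \frac{169}{2}\right) - 3992} = \frac{1}{- \frac{169}{172} - 3992} = \frac{1}{- \frac{686793}{172}} = - \frac{172}{686793}$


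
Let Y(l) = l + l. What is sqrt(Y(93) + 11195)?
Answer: sqrt(11381) ≈ 106.68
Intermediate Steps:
Y(l) = 2*l
sqrt(Y(93) + 11195) = sqrt(2*93 + 11195) = sqrt(186 + 11195) = sqrt(11381)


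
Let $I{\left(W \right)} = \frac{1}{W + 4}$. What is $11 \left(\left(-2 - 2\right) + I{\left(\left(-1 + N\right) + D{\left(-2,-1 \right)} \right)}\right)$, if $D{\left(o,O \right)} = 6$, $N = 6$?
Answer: $- \frac{649}{15} \approx -43.267$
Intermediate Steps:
$I{\left(W \right)} = \frac{1}{4 + W}$
$11 \left(\left(-2 - 2\right) + I{\left(\left(-1 + N\right) + D{\left(-2,-1 \right)} \right)}\right) = 11 \left(\left(-2 - 2\right) + \frac{1}{4 + \left(\left(-1 + 6\right) + 6\right)}\right) = 11 \left(\left(-2 - 2\right) + \frac{1}{4 + \left(5 + 6\right)}\right) = 11 \left(-4 + \frac{1}{4 + 11}\right) = 11 \left(-4 + \frac{1}{15}\right) = 11 \left(- \frac{59}{15}\right) = - \frac{649}{15}$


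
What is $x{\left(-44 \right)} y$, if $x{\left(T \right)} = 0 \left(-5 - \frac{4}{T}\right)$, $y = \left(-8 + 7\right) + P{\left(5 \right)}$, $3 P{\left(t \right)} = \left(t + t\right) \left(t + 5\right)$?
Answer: $0$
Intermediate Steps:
$P{\left(t \right)} = \frac{2 t \left(5 + t\right)}{3}$ ($P{\left(t \right)} = \frac{\left(t + t\right) \left(t + 5\right)}{3} = \frac{2 t \left(5 + t\right)}{3}$)
$y = \frac{97}{3}$ ($y = \left(-8 + 7\right) + \frac{2}{3} \cdot 5 \left(5 + 5\right) = -1 + \frac{2}{3} \cdot 5 \cdot 10 = -1 + \frac{100}{3} = \frac{97}{3} \approx 32.333$)
$x{\left(T \right)} = 0$
$x{\left(-44 \right)} y = 0 \cdot \frac{97}{3} = 0$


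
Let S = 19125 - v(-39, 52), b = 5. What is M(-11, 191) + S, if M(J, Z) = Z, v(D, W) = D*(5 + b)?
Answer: 19706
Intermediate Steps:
v(D, W) = 10*D (v(D, W) = D*(5 + 5) = D*10 = 10*D)
S = 19515 (S = 19125 - 10*(-39) = 19125 - 1*(-390) = 19125 + 390 = 19515)
M(-11, 191) + S = 191 + 19515 = 19706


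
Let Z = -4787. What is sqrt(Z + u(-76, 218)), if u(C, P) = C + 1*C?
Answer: I*sqrt(4939) ≈ 70.278*I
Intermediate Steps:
u(C, P) = 2*C (u(C, P) = C + C = 2*C)
sqrt(Z + u(-76, 218)) = sqrt(-4787 + 2*(-76)) = sqrt(-4787 - 152) = sqrt(-4939) = I*sqrt(4939)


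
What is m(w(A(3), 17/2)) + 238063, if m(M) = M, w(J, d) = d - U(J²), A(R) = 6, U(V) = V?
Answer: 476071/2 ≈ 2.3804e+5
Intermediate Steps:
w(J, d) = d - J²
m(w(A(3), 17/2)) + 238063 = (17/2 - 1*6²) + 238063 = (17*(½) - 1*36) + 238063 = (17/2 - 36) + 238063 = -55/2 + 238063 = 476071/2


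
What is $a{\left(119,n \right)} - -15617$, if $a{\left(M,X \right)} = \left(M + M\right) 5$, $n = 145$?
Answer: $16807$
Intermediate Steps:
$a{\left(M,X \right)} = 10 M$ ($a{\left(M,X \right)} = 2 M 5 = 10 M$)
$a{\left(119,n \right)} - -15617 = 10 \cdot 119 - -15617 = 1190 + 15617 = 16807$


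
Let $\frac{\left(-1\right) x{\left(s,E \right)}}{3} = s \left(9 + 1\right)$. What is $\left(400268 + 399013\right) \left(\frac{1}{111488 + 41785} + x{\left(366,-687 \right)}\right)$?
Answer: $- \frac{448379999703153}{51091} \approx -8.7761 \cdot 10^{9}$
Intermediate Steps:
$x{\left(s,E \right)} = - 30 s$ ($x{\left(s,E \right)} = - 3 s \left(9 + 1\right) = - 3 s 10 = - 3 \cdot 10 s = - 30 s$)
$\left(400268 + 399013\right) \left(\frac{1}{111488 + 41785} + x{\left(366,-687 \right)}\right) = \left(400268 + 399013\right) \left(\frac{1}{111488 + 41785} - 10980\right) = 799281 \left(\frac{1}{153273} - 10980\right) = 799281 \left(- \frac{1682937539}{153273}\right) = - \frac{448379999703153}{51091}$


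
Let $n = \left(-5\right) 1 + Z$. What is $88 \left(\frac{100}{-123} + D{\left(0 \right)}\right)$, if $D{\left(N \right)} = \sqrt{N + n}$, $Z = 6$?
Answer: $\frac{2024}{123} \approx 16.455$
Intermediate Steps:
$n = 1$ ($n = \left(-5\right) 1 + 6 = -5 + 6 = 1$)
$D{\left(N \right)} = \sqrt{1 + N}$ ($D{\left(N \right)} = \sqrt{N + 1} = \sqrt{1 + N}$)
$88 \left(\frac{100}{-123} + D{\left(0 \right)}\right) = 88 \left(\frac{100}{-123} + \sqrt{1 + 0}\right) = 88 \left(100 \left(- \frac{1}{123}\right) + \sqrt{1}\right) = 88 \left(- \frac{100}{123} + 1\right) = 88 \cdot \frac{23}{123} = \frac{2024}{123}$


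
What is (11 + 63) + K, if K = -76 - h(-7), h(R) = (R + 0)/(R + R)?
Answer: -5/2 ≈ -2.5000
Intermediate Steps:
h(R) = ½ (h(R) = R/((2*R)) = R*(1/(2*R)) = ½)
K = -153/2 (K = -76 - 1*½ = -76 - ½ = -153/2 ≈ -76.500)
(11 + 63) + K = (11 + 63) - 153/2 = 74 - 153/2 = -5/2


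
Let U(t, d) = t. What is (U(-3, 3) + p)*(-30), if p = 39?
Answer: -1080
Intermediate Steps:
(U(-3, 3) + p)*(-30) = (-3 + 39)*(-30) = 36*(-30) = -1080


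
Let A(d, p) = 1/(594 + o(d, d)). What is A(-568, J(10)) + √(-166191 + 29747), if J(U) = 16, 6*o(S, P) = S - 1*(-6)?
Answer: 3/1501 + 2*I*√34111 ≈ 0.0019987 + 369.38*I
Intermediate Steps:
o(S, P) = 1 + S/6 (o(S, P) = (S - 1*(-6))/6 = (S + 6)/6 = (6 + S)/6 = 1 + S/6)
A(d, p) = 1/(595 + d/6) (A(d, p) = 1/(594 + (1 + d/6)) = 1/(595 + d/6))
A(-568, J(10)) + √(-166191 + 29747) = 6/(3570 - 568) + √(-166191 + 29747) = 6/3002 + √(-136444) = 6*(1/3002) + 2*I*√34111 = 3/1501 + 2*I*√34111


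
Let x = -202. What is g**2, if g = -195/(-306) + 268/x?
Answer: 50452609/106131204 ≈ 0.47538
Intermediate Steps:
g = -7103/10302 (g = -195/(-306) + 268/(-202) = -195*(-1/306) + 268*(-1/202) = 65/102 - 134/101 = -7103/10302 ≈ -0.68948)
g**2 = (-7103/10302)**2 = 50452609/106131204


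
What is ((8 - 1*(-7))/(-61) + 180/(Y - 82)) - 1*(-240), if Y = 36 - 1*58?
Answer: 377505/1586 ≈ 238.02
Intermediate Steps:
Y = -22 (Y = 36 - 58 = -22)
((8 - 1*(-7))/(-61) + 180/(Y - 82)) - 1*(-240) = ((8 - 1*(-7))/(-61) + 180/(-22 - 82)) - 1*(-240) = ((8 + 7)*(-1/61) + 180/(-104)) + 240 = (15*(-1/61) + 180*(-1/104)) + 240 = (-15/61 - 45/26) + 240 = -3135/1586 + 240 = 377505/1586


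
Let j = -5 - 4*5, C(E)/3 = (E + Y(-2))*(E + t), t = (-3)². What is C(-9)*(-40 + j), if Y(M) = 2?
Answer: 0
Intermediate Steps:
t = 9
C(E) = 3*(2 + E)*(9 + E) (C(E) = 3*((E + 2)*(E + 9)) = 3*((2 + E)*(9 + E)) = 3*(2 + E)*(9 + E))
j = -25 (j = -5 - 20 = -25)
C(-9)*(-40 + j) = (54 + 3*(-9)² + 33*(-9))*(-40 - 25) = (54 + 3*81 - 297)*(-65) = (54 + 243 - 297)*(-65) = 0*(-65) = 0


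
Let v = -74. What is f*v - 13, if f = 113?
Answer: -8375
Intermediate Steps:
f*v - 13 = 113*(-74) - 13 = -8362 - 13 = -8375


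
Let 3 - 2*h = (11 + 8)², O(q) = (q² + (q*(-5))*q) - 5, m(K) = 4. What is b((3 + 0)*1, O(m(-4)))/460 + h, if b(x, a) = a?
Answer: -3583/20 ≈ -179.15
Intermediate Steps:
O(q) = -5 - 4*q² (O(q) = (q² + (-5*q)*q) - 5 = (q² - 5*q²) - 5 = -4*q² - 5 = -5 - 4*q²)
h = -179 (h = 3/2 - (11 + 8)²/2 = 3/2 - ½*19² = 3/2 - ½*361 = 3/2 - 361/2 = -179)
b((3 + 0)*1, O(m(-4)))/460 + h = (-5 - 4*4²)/460 - 179 = (-5 - 4*16)*(1/460) - 179 = (-5 - 64)*(1/460) - 179 = -69*1/460 - 179 = -3/20 - 179 = -3583/20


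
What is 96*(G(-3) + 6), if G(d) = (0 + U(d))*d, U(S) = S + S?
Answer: 2304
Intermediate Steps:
U(S) = 2*S
G(d) = 2*d² (G(d) = (0 + 2*d)*d = (2*d)*d = 2*d²)
96*(G(-3) + 6) = 96*(2*(-3)² + 6) = 96*(2*9 + 6) = 96*(18 + 6) = 96*24 = 2304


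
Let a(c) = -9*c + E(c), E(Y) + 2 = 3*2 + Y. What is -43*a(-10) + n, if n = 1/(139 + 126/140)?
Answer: -5053178/1399 ≈ -3612.0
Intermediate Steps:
E(Y) = 4 + Y (E(Y) = -2 + (3*2 + Y) = -2 + (6 + Y) = 4 + Y)
a(c) = 4 - 8*c (a(c) = -9*c + (4 + c) = 4 - 8*c)
n = 10/1399 (n = 1/(139 + 126*(1/140)) = 1/(139 + 9/10) = 1/(1399/10) = 10/1399 ≈ 0.0071480)
-43*a(-10) + n = -43*(4 - 8*(-10)) + 10/1399 = -43*(4 + 80) + 10/1399 = -43*84 + 10/1399 = -3612 + 10/1399 = -5053178/1399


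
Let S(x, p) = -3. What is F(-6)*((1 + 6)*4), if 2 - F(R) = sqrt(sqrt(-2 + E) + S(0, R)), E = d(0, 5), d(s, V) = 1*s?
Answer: 56 - 28*sqrt(-3 + I*sqrt(2)) ≈ 44.859 - 49.761*I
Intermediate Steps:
d(s, V) = s
E = 0
F(R) = 2 - sqrt(-3 + I*sqrt(2)) (F(R) = 2 - sqrt(sqrt(-2 + 0) - 3) = 2 - sqrt(sqrt(-2) - 3) = 2 - sqrt(I*sqrt(2) - 3) = 2 - sqrt(-3 + I*sqrt(2)))
F(-6)*((1 + 6)*4) = (2 - sqrt(-3 + I*sqrt(2)))*((1 + 6)*4) = (2 - sqrt(-3 + I*sqrt(2)))*(7*4) = (2 - sqrt(-3 + I*sqrt(2)))*28 = 56 - 28*sqrt(-3 + I*sqrt(2))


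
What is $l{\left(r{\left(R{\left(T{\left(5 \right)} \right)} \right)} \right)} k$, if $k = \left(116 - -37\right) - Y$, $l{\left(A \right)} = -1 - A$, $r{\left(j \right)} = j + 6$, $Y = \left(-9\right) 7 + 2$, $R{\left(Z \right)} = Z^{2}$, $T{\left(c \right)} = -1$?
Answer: $-1712$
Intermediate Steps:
$Y = -61$ ($Y = -63 + 2 = -61$)
$r{\left(j \right)} = 6 + j$
$k = 214$ ($k = \left(116 - -37\right) - -61 = \left(116 + 37\right) + 61 = 153 + 61 = 214$)
$l{\left(r{\left(R{\left(T{\left(5 \right)} \right)} \right)} \right)} k = \left(-1 - \left(6 + \left(-1\right)^{2}\right)\right) 214 = \left(-1 - \left(6 + 1\right)\right) 214 = \left(-1 - 7\right) 214 = \left(-8\right) 214 = -1712$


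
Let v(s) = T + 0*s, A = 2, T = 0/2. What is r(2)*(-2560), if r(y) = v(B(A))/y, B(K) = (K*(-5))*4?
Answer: 0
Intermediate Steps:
T = 0 (T = 0*(1/2) = 0)
B(K) = -20*K (B(K) = -5*K*4 = -20*K)
v(s) = 0 (v(s) = 0 + 0*s = 0 + 0 = 0)
r(y) = 0 (r(y) = 0/y = 0)
r(2)*(-2560) = 0*(-2560) = 0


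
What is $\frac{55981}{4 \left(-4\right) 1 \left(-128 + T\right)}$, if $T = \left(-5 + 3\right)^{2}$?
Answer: $\frac{55981}{1984} \approx 28.216$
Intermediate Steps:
$T = 4$ ($T = \left(-2\right)^{2} = 4$)
$\frac{55981}{4 \left(-4\right) 1 \left(-128 + T\right)} = \frac{55981}{4 \left(-4\right) 1 \left(-128 + 4\right)} = \frac{55981}{\left(-16\right) 1 \left(-124\right)} = \frac{55981}{\left(-16\right) \left(-124\right)} = \frac{55981}{1984}$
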